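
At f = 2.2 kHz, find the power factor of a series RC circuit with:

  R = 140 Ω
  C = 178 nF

Step 1 — Angular frequency: ω = 2π·f = 2π·2200 = 1.382e+04 rad/s.
Step 2 — Component impedances:
  R: Z = R = 140 Ω
  C: Z = 1/(jωC) = -j/(ω·C) = 0 - j406.4 Ω
Step 3 — Series combination: Z_total = R + C = 140 - j406.4 Ω = 429.9∠-71.0° Ω.
Step 4 — Power factor: PF = cos(φ) = Re(Z)/|Z| = 140/429.9 = 0.3257.
Step 5 — Type: Im(Z) = -406.4 ⇒ leading (phase φ = -71.0°).

PF = 0.3257 (leading, φ = -71.0°)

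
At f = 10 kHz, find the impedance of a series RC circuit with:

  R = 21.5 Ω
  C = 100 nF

Step 1 — Angular frequency: ω = 2π·f = 2π·1e+04 = 6.283e+04 rad/s.
Step 2 — Component impedances:
  R: Z = R = 21.5 Ω
  C: Z = 1/(jωC) = -j/(ω·C) = 0 - j159.2 Ω
Step 3 — Series combination: Z_total = R + C = 21.5 - j159.2 Ω = 160.6∠-82.3° Ω.

Z = 21.5 - j159.2 Ω = 160.6∠-82.3° Ω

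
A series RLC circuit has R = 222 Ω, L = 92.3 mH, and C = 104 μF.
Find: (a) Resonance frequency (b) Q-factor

Step 1 — Resonance condition Im(Z)=0 gives ω₀ = 1/√(LC).
Step 2 — ω₀ = 1/√(0.0923·0.000104) = 322.8 rad/s.
Step 3 — f₀ = ω₀/(2π) = 51.37 Hz.
Step 4 — Series Q: Q = ω₀L/R = 322.8·0.0923/222 = 0.1342.

(a) f₀ = 51.37 Hz  (b) Q = 0.1342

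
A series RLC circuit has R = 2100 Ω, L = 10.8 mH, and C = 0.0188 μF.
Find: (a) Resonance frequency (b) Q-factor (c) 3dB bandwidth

Step 1 — Resonance: ω₀ = 1/√(LC) = 1/√(0.0108·1.88e-08) = 7.018e+04 rad/s.
Step 2 — f₀ = ω₀/(2π) = 1.117e+04 Hz.
Step 3 — Series Q: Q = ω₀L/R = 7.018e+04·0.0108/2100 = 0.3609.
Step 4 — Bandwidth: Δω = ω₀/Q = 1.944e+05 rad/s; BW = Δω/(2π) = 3.095e+04 Hz.

(a) f₀ = 1.117e+04 Hz  (b) Q = 0.3609  (c) BW = 3.095e+04 Hz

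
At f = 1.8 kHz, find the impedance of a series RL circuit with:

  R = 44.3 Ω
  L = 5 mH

Step 1 — Angular frequency: ω = 2π·f = 2π·1800 = 1.131e+04 rad/s.
Step 2 — Component impedances:
  R: Z = R = 44.3 Ω
  L: Z = jωL = j·1.131e+04·0.005 = 0 + j56.55 Ω
Step 3 — Series combination: Z_total = R + L = 44.3 + j56.55 Ω = 71.83∠51.9° Ω.

Z = 44.3 + j56.55 Ω = 71.83∠51.9° Ω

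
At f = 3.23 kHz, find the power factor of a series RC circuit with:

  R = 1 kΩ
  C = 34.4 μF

Step 1 — Angular frequency: ω = 2π·f = 2π·3230 = 2.029e+04 rad/s.
Step 2 — Component impedances:
  R: Z = R = 1000 Ω
  C: Z = 1/(jωC) = -j/(ω·C) = 0 - j1.432 Ω
Step 3 — Series combination: Z_total = R + C = 1000 - j1.432 Ω = 1000∠-0.1° Ω.
Step 4 — Power factor: PF = cos(φ) = Re(Z)/|Z| = 1000/1000 = 1.
Step 5 — Type: Im(Z) = -1.432 ⇒ leading (phase φ = -0.1°).

PF = 1 (leading, φ = -0.1°)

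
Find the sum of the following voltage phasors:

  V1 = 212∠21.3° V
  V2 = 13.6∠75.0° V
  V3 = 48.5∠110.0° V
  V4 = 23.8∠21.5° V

Step 1 — Convert each phasor to rectangular form:
  V1 = 212·(cos(21.3°) + j·sin(21.3°)) = 197.5 + j77.01 V
  V2 = 13.6·(cos(75.0°) + j·sin(75.0°)) = 3.52 + j13.14 V
  V3 = 48.5·(cos(110.0°) + j·sin(110.0°)) = -16.59 + j45.58 V
  V4 = 23.8·(cos(21.5°) + j·sin(21.5°)) = 22.14 + j8.723 V
Step 2 — Sum components: V_total = 206.6 + j144.4 V.
Step 3 — Convert to polar: |V_total| = 252.1 V, ∠V_total = 35.0°.

V_total = 252.1∠35.0° V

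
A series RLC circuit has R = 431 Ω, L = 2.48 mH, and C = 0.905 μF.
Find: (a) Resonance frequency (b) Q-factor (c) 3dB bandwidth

Step 1 — Resonance: ω₀ = 1/√(LC) = 1/√(0.00248·9.05e-07) = 2.111e+04 rad/s.
Step 2 — f₀ = ω₀/(2π) = 3359 Hz.
Step 3 — Series Q: Q = ω₀L/R = 2.111e+04·0.00248/431 = 0.1215.
Step 4 — Bandwidth: Δω = ω₀/Q = 1.738e+05 rad/s; BW = Δω/(2π) = 2.766e+04 Hz.

(a) f₀ = 3359 Hz  (b) Q = 0.1215  (c) BW = 2.766e+04 Hz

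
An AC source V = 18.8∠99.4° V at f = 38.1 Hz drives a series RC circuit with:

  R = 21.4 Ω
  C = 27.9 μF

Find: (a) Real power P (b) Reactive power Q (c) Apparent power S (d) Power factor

Step 1 — Angular frequency: ω = 2π·f = 2π·38.1 = 239.4 rad/s.
Step 2 — Component impedances:
  R: Z = R = 21.4 Ω
  C: Z = 1/(jωC) = -j/(ω·C) = 0 - j149.7 Ω
Step 3 — Series combination: Z_total = R + C = 21.4 - j149.7 Ω = 151.2∠-81.9° Ω.
Step 4 — Source phasor: V = 18.8∠99.4° V = -3.071 + j18.55 V.
Step 5 — Current: I = V / Z = -0.1243 - j0.002746 A = 0.1243∠-178.7° A.
Step 6 — Complex power: S = V·I* = 0.3306 - j2.313 VA.
Step 7 — Real power: P = Re(S) = 0.3306 W.
Step 8 — Reactive power: Q = Im(S) = -2.313 VAR.
Step 9 — Apparent power: |S| = 2.337 VA.
Step 10 — Power factor: PF = P/|S| = 0.1415 (leading).

(a) P = 0.3306 W  (b) Q = -2.313 VAR  (c) S = 2.337 VA  (d) PF = 0.1415 (leading)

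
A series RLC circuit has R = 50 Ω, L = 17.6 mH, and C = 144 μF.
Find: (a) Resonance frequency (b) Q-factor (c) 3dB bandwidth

Step 1 — Resonance: ω₀ = 1/√(LC) = 1/√(0.0176·0.000144) = 628.1 rad/s.
Step 2 — f₀ = ω₀/(2π) = 99.97 Hz.
Step 3 — Series Q: Q = ω₀L/R = 628.1·0.0176/50 = 0.2211.
Step 4 — Bandwidth: Δω = ω₀/Q = 2841 rad/s; BW = Δω/(2π) = 452.1 Hz.

(a) f₀ = 99.97 Hz  (b) Q = 0.2211  (c) BW = 452.1 Hz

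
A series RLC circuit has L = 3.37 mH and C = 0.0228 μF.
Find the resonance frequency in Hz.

Step 1 — Resonance condition Im(Z)=0 gives ω₀ = 1/√(LC).
Step 2 — ω₀ = 1/√(0.00337·2.28e-08) = 1.141e+05 rad/s.
Step 3 — f₀ = ω₀/(2π) = 1.816e+04 Hz.

f₀ = 1.816e+04 Hz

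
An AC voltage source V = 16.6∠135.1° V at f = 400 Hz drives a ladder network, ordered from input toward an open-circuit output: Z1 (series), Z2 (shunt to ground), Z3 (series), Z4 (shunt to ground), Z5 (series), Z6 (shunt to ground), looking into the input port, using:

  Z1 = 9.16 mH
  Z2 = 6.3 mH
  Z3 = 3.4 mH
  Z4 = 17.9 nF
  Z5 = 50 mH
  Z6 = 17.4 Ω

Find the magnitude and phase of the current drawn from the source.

Step 1 — Angular frequency: ω = 2π·f = 2π·400 = 2513 rad/s.
Step 2 — Component impedances:
  Z1: Z = jωL = j·2513·0.00916 = 0 + j23.02 Ω
  Z2: Z = jωL = j·2513·0.0063 = 0 + j15.83 Ω
  Z3: Z = jωL = j·2513·0.0034 = 0 + j8.545 Ω
  Z4: Z = 1/(jωC) = -j/(ω·C) = 0 - j2.223e+04 Ω
  Z5: Z = jωL = j·2513·0.05 = 0 + j125.7 Ω
  Z6: Z = R = 17.4 Ω
Step 3 — Ladder network (open output): work backward from the far end, alternating series and parallel combinations. Z_in = 0.1915 + j37.21 Ω = 37.21∠89.7° Ω.
Step 4 — Source phasor: V = 16.6∠135.1° V = -11.76 + j11.72 V.
Step 5 — Ohm's law: I = V / Z_total = (-11.76 + j11.72) / (0.1915 + j37.21) = 0.3132 + j0.3176 A.
Step 6 — Convert to polar: |I| = 0.4461 A, ∠I = 45.4°.

I = 0.4461∠45.4° A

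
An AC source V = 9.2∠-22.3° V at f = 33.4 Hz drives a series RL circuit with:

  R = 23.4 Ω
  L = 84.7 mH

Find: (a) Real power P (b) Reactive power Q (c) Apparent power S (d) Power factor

Step 1 — Angular frequency: ω = 2π·f = 2π·33.4 = 209.9 rad/s.
Step 2 — Component impedances:
  R: Z = R = 23.4 Ω
  L: Z = jωL = j·209.9·0.0847 = 0 + j17.78 Ω
Step 3 — Series combination: Z_total = R + L = 23.4 + j17.78 Ω = 29.39∠37.2° Ω.
Step 4 — Source phasor: V = 9.2∠-22.3° V = 8.512 - j3.491 V.
Step 5 — Current: I = V / Z = 0.1588 - j0.2698 A = 0.3131∠-59.5° A.
Step 6 — Complex power: S = V·I* = 2.294 + j1.742 VA.
Step 7 — Real power: P = Re(S) = 2.294 W.
Step 8 — Reactive power: Q = Im(S) = 1.742 VAR.
Step 9 — Apparent power: |S| = 2.88 VA.
Step 10 — Power factor: PF = P/|S| = 0.7963 (lagging).

(a) P = 2.294 W  (b) Q = 1.742 VAR  (c) S = 2.88 VA  (d) PF = 0.7963 (lagging)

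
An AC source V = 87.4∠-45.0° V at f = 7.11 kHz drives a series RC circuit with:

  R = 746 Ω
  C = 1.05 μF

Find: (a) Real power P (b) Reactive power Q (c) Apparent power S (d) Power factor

Step 1 — Angular frequency: ω = 2π·f = 2π·7110 = 4.467e+04 rad/s.
Step 2 — Component impedances:
  R: Z = R = 746 Ω
  C: Z = 1/(jωC) = -j/(ω·C) = 0 - j21.32 Ω
Step 3 — Series combination: Z_total = R + C = 746 - j21.32 Ω = 746.3∠-1.6° Ω.
Step 4 — Source phasor: V = 87.4∠-45.0° V = 61.8 - j61.8 V.
Step 5 — Current: I = V / Z = 0.08514 - j0.08041 A = 0.1171∠-43.4° A.
Step 6 — Complex power: S = V·I* = 10.23 - j0.2924 VA.
Step 7 — Real power: P = Re(S) = 10.23 W.
Step 8 — Reactive power: Q = Im(S) = -0.2924 VAR.
Step 9 — Apparent power: |S| = 10.24 VA.
Step 10 — Power factor: PF = P/|S| = 0.9996 (leading).

(a) P = 10.23 W  (b) Q = -0.2924 VAR  (c) S = 10.24 VA  (d) PF = 0.9996 (leading)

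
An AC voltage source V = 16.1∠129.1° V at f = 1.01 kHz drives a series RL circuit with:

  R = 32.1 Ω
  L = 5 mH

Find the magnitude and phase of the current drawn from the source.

Step 1 — Angular frequency: ω = 2π·f = 2π·1010 = 6346 rad/s.
Step 2 — Component impedances:
  R: Z = R = 32.1 Ω
  L: Z = jωL = j·6346·0.005 = 0 + j31.73 Ω
Step 3 — Series combination: Z_total = R + L = 32.1 + j31.73 Ω = 45.14∠44.7° Ω.
Step 4 — Source phasor: V = 16.1∠129.1° V = -10.15 + j12.49 V.
Step 5 — Ohm's law: I = V / Z_total = (-10.15 + j12.49) / (32.1 + j31.73) = 0.03461 + j0.355 A.
Step 6 — Convert to polar: |I| = 0.3567 A, ∠I = 84.4°.

I = 0.3567∠84.4° A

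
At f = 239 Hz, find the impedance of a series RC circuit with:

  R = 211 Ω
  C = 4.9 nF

Step 1 — Angular frequency: ω = 2π·f = 2π·239 = 1502 rad/s.
Step 2 — Component impedances:
  R: Z = R = 211 Ω
  C: Z = 1/(jωC) = -j/(ω·C) = 0 - j1.359e+05 Ω
Step 3 — Series combination: Z_total = R + C = 211 - j1.359e+05 Ω = 1.359e+05∠-89.9° Ω.

Z = 211 - j1.359e+05 Ω = 1.359e+05∠-89.9° Ω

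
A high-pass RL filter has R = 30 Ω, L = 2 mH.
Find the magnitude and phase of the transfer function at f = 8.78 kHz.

Step 1 — Angular frequency: ω = 2π·8780 = 5.517e+04 rad/s.
Step 2 — Transfer function: H(jω) = jωL/(R + jωL).
Step 3 — Numerator jωL = j·110.3; denominator R + jωL = 30 + j110.3.
Step 4 — H = 0.9312 + j0.2532.
Step 5 — Magnitude: |H| = 0.965 (-0.3 dB); phase: φ = 15.2°.

|H| = 0.965 (-0.3 dB), φ = 15.2°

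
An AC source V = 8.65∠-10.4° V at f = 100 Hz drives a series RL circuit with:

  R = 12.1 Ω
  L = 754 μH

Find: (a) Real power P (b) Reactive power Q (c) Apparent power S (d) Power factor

Step 1 — Angular frequency: ω = 2π·f = 2π·100 = 628.3 rad/s.
Step 2 — Component impedances:
  R: Z = R = 12.1 Ω
  L: Z = jωL = j·628.3·0.000754 = 0 + j0.4738 Ω
Step 3 — Series combination: Z_total = R + L = 12.1 + j0.4738 Ω = 12.11∠2.2° Ω.
Step 4 — Source phasor: V = 8.65∠-10.4° V = 8.508 - j1.561 V.
Step 5 — Current: I = V / Z = 0.697 - j0.1563 A = 0.7143∠-12.6° A.
Step 6 — Complex power: S = V·I* = 6.174 + j0.2417 VA.
Step 7 — Real power: P = Re(S) = 6.174 W.
Step 8 — Reactive power: Q = Im(S) = 0.2417 VAR.
Step 9 — Apparent power: |S| = 6.179 VA.
Step 10 — Power factor: PF = P/|S| = 0.9992 (lagging).

(a) P = 6.174 W  (b) Q = 0.2417 VAR  (c) S = 6.179 VA  (d) PF = 0.9992 (lagging)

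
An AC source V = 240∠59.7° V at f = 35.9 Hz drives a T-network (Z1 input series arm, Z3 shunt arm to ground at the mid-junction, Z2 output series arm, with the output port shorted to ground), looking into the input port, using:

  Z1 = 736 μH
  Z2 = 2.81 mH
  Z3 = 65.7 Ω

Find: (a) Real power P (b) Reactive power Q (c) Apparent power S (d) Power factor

Step 1 — Angular frequency: ω = 2π·f = 2π·35.9 = 225.6 rad/s.
Step 2 — Component impedances:
  Z1: Z = jωL = j·225.6·0.000736 = 0 + j0.166 Ω
  Z2: Z = jωL = j·225.6·0.00281 = 0 + j0.6338 Ω
  Z3: Z = R = 65.7 Ω
Step 3 — With the output port shorted to ground, the output series arm Z2 runs from the junction to ground; the shunt arm Z3 also runs from the junction to ground. They appear in parallel: Z3 || Z2 = 0.006114 + j0.6338 Ω.
Step 4 — Series with input arm Z1: Z_in = Z1 + (Z3 || Z2) = 0.006114 + j0.7998 Ω = 0.7998∠89.6° Ω.
Step 5 — Source phasor: V = 240∠59.7° V = 121.1 + j207.2 V.
Step 6 — Current: I = V / Z = 260.2 - j149.4 A = 300.1∠-29.9° A.
Step 7 — Complex power: S = V·I* = 550.5 + j7.201e+04 VA.
Step 8 — Real power: P = Re(S) = 550.5 W.
Step 9 — Reactive power: Q = Im(S) = 7.201e+04 VAR.
Step 10 — Apparent power: |S| = 7.202e+04 VA.
Step 11 — Power factor: PF = P/|S| = 0.007645 (lagging).

(a) P = 550.5 W  (b) Q = 7.201e+04 VAR  (c) S = 7.202e+04 VA  (d) PF = 0.007645 (lagging)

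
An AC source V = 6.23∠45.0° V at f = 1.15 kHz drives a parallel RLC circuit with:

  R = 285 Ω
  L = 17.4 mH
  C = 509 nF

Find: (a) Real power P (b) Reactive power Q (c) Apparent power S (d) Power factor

Step 1 — Angular frequency: ω = 2π·f = 2π·1150 = 7226 rad/s.
Step 2 — Component impedances:
  R: Z = R = 285 Ω
  L: Z = jωL = j·7226·0.0174 = 0 + j125.7 Ω
  C: Z = 1/(jωC) = -j/(ω·C) = 0 - j271.9 Ω
Step 3 — Parallel combination: 1/Z_total = 1/R + 1/L + 1/C; Z_total = 114.7 + j139.8 Ω = 180.8∠50.6° Ω.
Step 4 — Source phasor: V = 6.23∠45.0° V = 4.405 + j4.405 V.
Step 5 — Current: I = V / Z = 0.03429 - j0.003379 A = 0.03446∠-5.6° A.
Step 6 — Complex power: S = V·I* = 0.1362 + j0.166 VA.
Step 7 — Real power: P = Re(S) = 0.1362 W.
Step 8 — Reactive power: Q = Im(S) = 0.166 VAR.
Step 9 — Apparent power: |S| = 0.2147 VA.
Step 10 — Power factor: PF = P/|S| = 0.6344 (lagging).

(a) P = 0.1362 W  (b) Q = 0.166 VAR  (c) S = 0.2147 VA  (d) PF = 0.6344 (lagging)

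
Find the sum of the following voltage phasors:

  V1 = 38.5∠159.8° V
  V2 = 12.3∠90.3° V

Step 1 — Convert each phasor to rectangular form:
  V1 = 38.5·(cos(159.8°) + j·sin(159.8°)) = -36.13 + j13.29 V
  V2 = 12.3·(cos(90.3°) + j·sin(90.3°)) = -0.0644 + j12.3 V
Step 2 — Sum components: V_total = -36.2 + j25.59 V.
Step 3 — Convert to polar: |V_total| = 44.33 V, ∠V_total = 144.7°.

V_total = 44.33∠144.7° V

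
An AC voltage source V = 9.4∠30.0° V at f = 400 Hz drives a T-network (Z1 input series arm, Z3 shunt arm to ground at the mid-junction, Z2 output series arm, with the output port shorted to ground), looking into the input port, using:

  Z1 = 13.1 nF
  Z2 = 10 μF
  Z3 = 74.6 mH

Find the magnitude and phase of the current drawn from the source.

Step 1 — Angular frequency: ω = 2π·f = 2π·400 = 2513 rad/s.
Step 2 — Component impedances:
  Z1: Z = 1/(jωC) = -j/(ω·C) = 0 - j3.037e+04 Ω
  Z2: Z = 1/(jωC) = -j/(ω·C) = 0 - j39.79 Ω
  Z3: Z = jωL = j·2513·0.0746 = 0 + j187.5 Ω
Step 3 — With the output port shorted to ground, the output series arm Z2 runs from the junction to ground; the shunt arm Z3 also runs from the junction to ground. They appear in parallel: Z3 || Z2 = 0 - j50.51 Ω.
Step 4 — Series with input arm Z1: Z_in = Z1 + (Z3 || Z2) = 0 - j3.042e+04 Ω = 3.042e+04∠-90.0° Ω.
Step 5 — Source phasor: V = 9.4∠30.0° V = 8.141 + j4.7 V.
Step 6 — Ohm's law: I = V / Z_total = (8.141 + j4.7) / (0 - j3.042e+04) = -0.0001545 + j0.0002676 A.
Step 7 — Convert to polar: |I| = 0.000309 A, ∠I = 120.0°.

I = 0.000309∠120.0° A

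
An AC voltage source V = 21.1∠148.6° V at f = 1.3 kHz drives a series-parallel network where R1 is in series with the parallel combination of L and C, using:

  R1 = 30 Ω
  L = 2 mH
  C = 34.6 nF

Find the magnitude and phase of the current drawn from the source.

Step 1 — Angular frequency: ω = 2π·f = 2π·1300 = 8168 rad/s.
Step 2 — Component impedances:
  R1: Z = R = 30 Ω
  L: Z = jωL = j·8168·0.002 = 0 + j16.34 Ω
  C: Z = 1/(jωC) = -j/(ω·C) = 0 - j3538 Ω
Step 3 — Parallel branch: L || C = 1/(1/L + 1/C) = 0 + j16.41 Ω.
Step 4 — Series with R1: Z_total = R1 + (L || C) = 30 + j16.41 Ω = 34.2∠28.7° Ω.
Step 5 — Source phasor: V = 21.1∠148.6° V = -18.01 + j10.99 V.
Step 6 — Ohm's law: I = V / Z_total = (-18.01 + j10.99) / (30 + j16.41) = -0.3078 + j0.5348 A.
Step 7 — Convert to polar: |I| = 0.617 A, ∠I = 119.9°.

I = 0.617∠119.9° A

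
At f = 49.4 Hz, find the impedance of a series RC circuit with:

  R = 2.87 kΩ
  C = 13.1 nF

Step 1 — Angular frequency: ω = 2π·f = 2π·49.4 = 310.4 rad/s.
Step 2 — Component impedances:
  R: Z = R = 2870 Ω
  C: Z = 1/(jωC) = -j/(ω·C) = 0 - j2.459e+05 Ω
Step 3 — Series combination: Z_total = R + C = 2870 - j2.459e+05 Ω = 2.46e+05∠-89.3° Ω.

Z = 2870 - j2.459e+05 Ω = 2.46e+05∠-89.3° Ω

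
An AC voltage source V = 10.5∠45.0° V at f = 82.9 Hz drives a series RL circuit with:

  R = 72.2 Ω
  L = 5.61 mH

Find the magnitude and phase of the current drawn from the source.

Step 1 — Angular frequency: ω = 2π·f = 2π·82.9 = 520.9 rad/s.
Step 2 — Component impedances:
  R: Z = R = 72.2 Ω
  L: Z = jωL = j·520.9·0.00561 = 0 + j2.922 Ω
Step 3 — Series combination: Z_total = R + L = 72.2 + j2.922 Ω = 72.26∠2.3° Ω.
Step 4 — Source phasor: V = 10.5∠45.0° V = 7.425 + j7.425 V.
Step 5 — Ohm's law: I = V / Z_total = (7.425 + j7.425) / (72.2 + j2.922) = 0.1068 + j0.09851 A.
Step 6 — Convert to polar: |I| = 0.1453 A, ∠I = 42.7°.

I = 0.1453∠42.7° A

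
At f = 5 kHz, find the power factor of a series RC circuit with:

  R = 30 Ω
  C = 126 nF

Step 1 — Angular frequency: ω = 2π·f = 2π·5000 = 3.142e+04 rad/s.
Step 2 — Component impedances:
  R: Z = R = 30 Ω
  C: Z = 1/(jωC) = -j/(ω·C) = 0 - j252.6 Ω
Step 3 — Series combination: Z_total = R + C = 30 - j252.6 Ω = 254.4∠-83.2° Ω.
Step 4 — Power factor: PF = cos(φ) = Re(Z)/|Z| = 30/254.4 = 0.1179.
Step 5 — Type: Im(Z) = -252.6 ⇒ leading (phase φ = -83.2°).

PF = 0.1179 (leading, φ = -83.2°)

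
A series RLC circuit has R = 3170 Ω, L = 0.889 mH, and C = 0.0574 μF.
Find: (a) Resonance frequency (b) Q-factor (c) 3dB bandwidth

Step 1 — Resonance: ω₀ = 1/√(LC) = 1/√(0.000889·5.74e-08) = 1.4e+05 rad/s.
Step 2 — f₀ = ω₀/(2π) = 2.228e+04 Hz.
Step 3 — Series Q: Q = ω₀L/R = 1.4e+05·0.000889/3170 = 0.03926.
Step 4 — Bandwidth: Δω = ω₀/Q = 3.566e+06 rad/s; BW = Δω/(2π) = 5.675e+05 Hz.

(a) f₀ = 2.228e+04 Hz  (b) Q = 0.03926  (c) BW = 5.675e+05 Hz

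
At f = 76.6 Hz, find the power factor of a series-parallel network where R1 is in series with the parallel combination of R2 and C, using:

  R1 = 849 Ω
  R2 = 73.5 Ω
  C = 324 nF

Step 1 — Angular frequency: ω = 2π·f = 2π·76.6 = 481.3 rad/s.
Step 2 — Component impedances:
  R1: Z = R = 849 Ω
  R2: Z = R = 73.5 Ω
  C: Z = 1/(jωC) = -j/(ω·C) = 0 - j6413 Ω
Step 3 — Parallel branch: R2 || C = 1/(1/R2 + 1/C) = 73.49 - j0.8423 Ω.
Step 4 — Series with R1: Z_total = R1 + (R2 || C) = 922.5 - j0.8423 Ω = 922.5∠-0.1° Ω.
Step 5 — Power factor: PF = cos(φ) = Re(Z)/|Z| = 922.5/922.5 = 1.
Step 6 — Type: Im(Z) = -0.8423 ⇒ leading (phase φ = -0.1°).

PF = 1 (leading, φ = -0.1°)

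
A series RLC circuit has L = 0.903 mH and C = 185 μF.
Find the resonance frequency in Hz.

Step 1 — Resonance condition Im(Z)=0 gives ω₀ = 1/√(LC).
Step 2 — ω₀ = 1/√(0.000903·0.000185) = 2447 rad/s.
Step 3 — f₀ = ω₀/(2π) = 389.4 Hz.

f₀ = 389.4 Hz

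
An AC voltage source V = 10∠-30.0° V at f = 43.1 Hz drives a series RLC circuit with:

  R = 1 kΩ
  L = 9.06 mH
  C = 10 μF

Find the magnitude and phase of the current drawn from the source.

Step 1 — Angular frequency: ω = 2π·f = 2π·43.1 = 270.8 rad/s.
Step 2 — Component impedances:
  R: Z = R = 1000 Ω
  L: Z = jωL = j·270.8·0.00906 = 0 + j2.453 Ω
  C: Z = 1/(jωC) = -j/(ω·C) = 0 - j369.3 Ω
Step 3 — Series combination: Z_total = R + L + C = 1000 - j366.8 Ω = 1065∠-20.1° Ω.
Step 4 — Source phasor: V = 10∠-30.0° V = 8.66 - j5 V.
Step 5 — Ohm's law: I = V / Z_total = (8.66 - j5) / (1000 - j366.8) = 0.00925 - j0.001607 A.
Step 6 — Convert to polar: |I| = 0.009388 A, ∠I = -9.9°.

I = 0.009388∠-9.9° A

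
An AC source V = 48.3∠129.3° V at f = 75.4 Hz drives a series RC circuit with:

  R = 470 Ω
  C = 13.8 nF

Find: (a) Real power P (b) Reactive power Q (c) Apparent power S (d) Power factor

Step 1 — Angular frequency: ω = 2π·f = 2π·75.4 = 473.8 rad/s.
Step 2 — Component impedances:
  R: Z = R = 470 Ω
  C: Z = 1/(jωC) = -j/(ω·C) = 0 - j1.53e+05 Ω
Step 3 — Series combination: Z_total = R + C = 470 - j1.53e+05 Ω = 1.53e+05∠-89.8° Ω.
Step 4 — Source phasor: V = 48.3∠129.3° V = -30.59 + j37.38 V.
Step 5 — Current: I = V / Z = -0.000245 - j0.0001993 A = 0.0003158∠-140.9° A.
Step 6 — Complex power: S = V·I* = 4.686e-05 - j0.01525 VA.
Step 7 — Real power: P = Re(S) = 4.686e-05 W.
Step 8 — Reactive power: Q = Im(S) = -0.01525 VAR.
Step 9 — Apparent power: |S| = 0.01525 VA.
Step 10 — Power factor: PF = P/|S| = 0.003073 (leading).

(a) P = 4.686e-05 W  (b) Q = -0.01525 VAR  (c) S = 0.01525 VA  (d) PF = 0.003073 (leading)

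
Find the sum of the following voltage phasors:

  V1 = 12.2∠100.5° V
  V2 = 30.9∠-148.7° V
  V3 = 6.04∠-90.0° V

Step 1 — Convert each phasor to rectangular form:
  V1 = 12.2·(cos(100.5°) + j·sin(100.5°)) = -2.223 + j12 V
  V2 = 30.9·(cos(-148.7°) + j·sin(-148.7°)) = -26.4 - j16.05 V
  V3 = 6.04·(cos(-90.0°) + j·sin(-90.0°)) = 0 - j6.04 V
Step 2 — Sum components: V_total = -28.63 - j10.1 V.
Step 3 — Convert to polar: |V_total| = 30.35 V, ∠V_total = -160.6°.

V_total = 30.35∠-160.6° V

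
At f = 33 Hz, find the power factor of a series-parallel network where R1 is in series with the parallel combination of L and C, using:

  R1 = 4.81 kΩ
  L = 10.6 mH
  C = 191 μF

Step 1 — Angular frequency: ω = 2π·f = 2π·33 = 207.3 rad/s.
Step 2 — Component impedances:
  R1: Z = R = 4810 Ω
  L: Z = jωL = j·207.3·0.0106 = 0 + j2.198 Ω
  C: Z = 1/(jωC) = -j/(ω·C) = 0 - j25.25 Ω
Step 3 — Parallel branch: L || C = 1/(1/L + 1/C) = 0 + j2.407 Ω.
Step 4 — Series with R1: Z_total = R1 + (L || C) = 4810 + j2.407 Ω = 4810∠0.0° Ω.
Step 5 — Power factor: PF = cos(φ) = Re(Z)/|Z| = 4810/4810 = 1.
Step 6 — Type: Im(Z) = 2.407 ⇒ lagging (phase φ = 0.0°).

PF = 1 (lagging, φ = 0.0°)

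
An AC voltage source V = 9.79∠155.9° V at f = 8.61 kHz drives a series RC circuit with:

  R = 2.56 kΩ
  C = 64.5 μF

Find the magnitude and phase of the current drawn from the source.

Step 1 — Angular frequency: ω = 2π·f = 2π·8610 = 5.41e+04 rad/s.
Step 2 — Component impedances:
  R: Z = R = 2560 Ω
  C: Z = 1/(jωC) = -j/(ω·C) = 0 - j0.2866 Ω
Step 3 — Series combination: Z_total = R + C = 2560 - j0.2866 Ω = 2560∠-0.0° Ω.
Step 4 — Source phasor: V = 9.79∠155.9° V = -8.937 + j3.998 V.
Step 5 — Ohm's law: I = V / Z_total = (-8.937 + j3.998) / (2560 - j0.2866) = -0.003491 + j0.001561 A.
Step 6 — Convert to polar: |I| = 0.003824 A, ∠I = 155.9°.

I = 0.003824∠155.9° A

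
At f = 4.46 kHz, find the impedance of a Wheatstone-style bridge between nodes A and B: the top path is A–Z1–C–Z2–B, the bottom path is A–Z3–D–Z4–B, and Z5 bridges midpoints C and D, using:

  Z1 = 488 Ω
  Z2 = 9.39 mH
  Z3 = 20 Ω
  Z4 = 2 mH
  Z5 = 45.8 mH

Step 1 — Angular frequency: ω = 2π·f = 2π·4460 = 2.802e+04 rad/s.
Step 2 — Component impedances:
  Z1: Z = R = 488 Ω
  Z2: Z = jωL = j·2.802e+04·0.00939 = 0 + j263.1 Ω
  Z3: Z = R = 20 Ω
  Z4: Z = jωL = j·2.802e+04·0.002 = 0 + j56.05 Ω
  Z5: Z = jωL = j·2.802e+04·0.0458 = 0 + j1283 Ω
Step 3 — Bridge requires nodal analysis (the Z5 bridge couples midpoints C and D, so the two paths cannot be reduced to a simple series/parallel combination). Setting node B to ground and injecting 1 A at node A, the 3-node admittance system at A, C, D solves to V_A = Z_AB = 21.12 + j49.99 Ω = 54.27∠67.1° Ω.

Z = 21.12 + j49.99 Ω = 54.27∠67.1° Ω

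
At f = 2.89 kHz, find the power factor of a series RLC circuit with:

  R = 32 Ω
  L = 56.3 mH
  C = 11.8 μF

Step 1 — Angular frequency: ω = 2π·f = 2π·2890 = 1.816e+04 rad/s.
Step 2 — Component impedances:
  R: Z = R = 32 Ω
  L: Z = jωL = j·1.816e+04·0.0563 = 0 + j1022 Ω
  C: Z = 1/(jωC) = -j/(ω·C) = 0 - j4.667 Ω
Step 3 — Series combination: Z_total = R + L + C = 32 + j1018 Ω = 1018∠88.2° Ω.
Step 4 — Power factor: PF = cos(φ) = Re(Z)/|Z| = 32/1018 = 0.03143.
Step 5 — Type: Im(Z) = 1018 ⇒ lagging (phase φ = 88.2°).

PF = 0.03143 (lagging, φ = 88.2°)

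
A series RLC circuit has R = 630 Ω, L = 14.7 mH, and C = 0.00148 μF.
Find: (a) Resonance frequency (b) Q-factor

Step 1 — Resonance condition Im(Z)=0 gives ω₀ = 1/√(LC).
Step 2 — ω₀ = 1/√(0.0147·1.48e-09) = 2.144e+05 rad/s.
Step 3 — f₀ = ω₀/(2π) = 3.412e+04 Hz.
Step 4 — Series Q: Q = ω₀L/R = 2.144e+05·0.0147/630 = 5.003.

(a) f₀ = 3.412e+04 Hz  (b) Q = 5.003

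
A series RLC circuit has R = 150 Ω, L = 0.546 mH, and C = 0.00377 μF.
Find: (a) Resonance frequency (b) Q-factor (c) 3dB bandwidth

Step 1 — Resonance: ω₀ = 1/√(LC) = 1/√(0.000546·3.77e-09) = 6.97e+05 rad/s.
Step 2 — f₀ = ω₀/(2π) = 1.109e+05 Hz.
Step 3 — Series Q: Q = ω₀L/R = 6.97e+05·0.000546/150 = 2.537.
Step 4 — Bandwidth: Δω = ω₀/Q = 2.747e+05 rad/s; BW = Δω/(2π) = 4.372e+04 Hz.

(a) f₀ = 1.109e+05 Hz  (b) Q = 2.537  (c) BW = 4.372e+04 Hz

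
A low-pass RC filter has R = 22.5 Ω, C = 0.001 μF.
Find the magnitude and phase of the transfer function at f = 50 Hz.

Step 1 — Angular frequency: ω = 2π·50 = 314.2 rad/s.
Step 2 — Transfer function: H(jω) = 1/(1 + jωRC).
Step 3 — Denominator: 1 + jωRC = 1 + j·314.2·22.5·1e-09 = 1 + j7.069e-06.
Step 4 — H = 1 - j7.069e-06.
Step 5 — Magnitude: |H| = 1 (-0.0 dB); phase: φ = -0.0°.

|H| = 1 (-0.0 dB), φ = -0.0°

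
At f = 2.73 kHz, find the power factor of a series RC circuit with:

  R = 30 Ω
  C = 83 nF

Step 1 — Angular frequency: ω = 2π·f = 2π·2730 = 1.715e+04 rad/s.
Step 2 — Component impedances:
  R: Z = R = 30 Ω
  C: Z = 1/(jωC) = -j/(ω·C) = 0 - j702.4 Ω
Step 3 — Series combination: Z_total = R + C = 30 - j702.4 Ω = 703∠-87.6° Ω.
Step 4 — Power factor: PF = cos(φ) = Re(Z)/|Z| = 30/703 = 0.04267.
Step 5 — Type: Im(Z) = -702.4 ⇒ leading (phase φ = -87.6°).

PF = 0.04267 (leading, φ = -87.6°)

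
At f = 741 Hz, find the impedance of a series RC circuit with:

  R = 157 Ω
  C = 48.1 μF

Step 1 — Angular frequency: ω = 2π·f = 2π·741 = 4656 rad/s.
Step 2 — Component impedances:
  R: Z = R = 157 Ω
  C: Z = 1/(jωC) = -j/(ω·C) = 0 - j4.465 Ω
Step 3 — Series combination: Z_total = R + C = 157 - j4.465 Ω = 157.1∠-1.6° Ω.

Z = 157 - j4.465 Ω = 157.1∠-1.6° Ω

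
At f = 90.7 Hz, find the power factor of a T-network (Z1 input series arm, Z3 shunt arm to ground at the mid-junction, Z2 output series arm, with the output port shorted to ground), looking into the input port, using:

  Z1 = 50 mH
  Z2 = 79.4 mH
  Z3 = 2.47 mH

Step 1 — Angular frequency: ω = 2π·f = 2π·90.7 = 569.9 rad/s.
Step 2 — Component impedances:
  Z1: Z = jωL = j·569.9·0.05 = 0 + j28.49 Ω
  Z2: Z = jωL = j·569.9·0.0794 = 0 + j45.25 Ω
  Z3: Z = jωL = j·569.9·0.00247 = 0 + j1.408 Ω
Step 3 — With the output port shorted to ground, the output series arm Z2 runs from the junction to ground; the shunt arm Z3 also runs from the junction to ground. They appear in parallel: Z3 || Z2 = 0 + j1.365 Ω.
Step 4 — Series with input arm Z1: Z_in = Z1 + (Z3 || Z2) = 0 + j29.86 Ω = 29.86∠90.0° Ω.
Step 5 — Power factor: PF = cos(φ) = Re(Z)/|Z| = 0/29.86 = 0.
Step 6 — Type: Im(Z) = 29.86 ⇒ lagging (phase φ = 90.0°).

PF = 0 (lagging, φ = 90.0°)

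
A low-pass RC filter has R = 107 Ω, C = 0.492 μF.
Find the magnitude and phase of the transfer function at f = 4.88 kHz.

Step 1 — Angular frequency: ω = 2π·4880 = 3.066e+04 rad/s.
Step 2 — Transfer function: H(jω) = 1/(1 + jωRC).
Step 3 — Denominator: 1 + jωRC = 1 + j·3.066e+04·107·4.92e-07 = 1 + j1.614.
Step 4 — H = 0.2774 - j0.4477.
Step 5 — Magnitude: |H| = 0.5266 (-5.6 dB); phase: φ = -58.2°.

|H| = 0.5266 (-5.6 dB), φ = -58.2°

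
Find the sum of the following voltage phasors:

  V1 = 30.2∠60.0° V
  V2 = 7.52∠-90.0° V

Step 1 — Convert each phasor to rectangular form:
  V1 = 30.2·(cos(60.0°) + j·sin(60.0°)) = 15.1 + j26.15 V
  V2 = 7.52·(cos(-90.0°) + j·sin(-90.0°)) = 0 - j7.52 V
Step 2 — Sum components: V_total = 15.1 + j18.63 V.
Step 3 — Convert to polar: |V_total| = 23.98 V, ∠V_total = 51.0°.

V_total = 23.98∠51.0° V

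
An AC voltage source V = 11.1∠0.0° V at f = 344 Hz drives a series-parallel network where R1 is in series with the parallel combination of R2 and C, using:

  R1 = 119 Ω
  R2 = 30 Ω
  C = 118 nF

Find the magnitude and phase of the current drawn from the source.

Step 1 — Angular frequency: ω = 2π·f = 2π·344 = 2161 rad/s.
Step 2 — Component impedances:
  R1: Z = R = 119 Ω
  R2: Z = R = 30 Ω
  C: Z = 1/(jωC) = -j/(ω·C) = 0 - j3921 Ω
Step 3 — Parallel branch: R2 || C = 1/(1/R2 + 1/C) = 30 - j0.2295 Ω.
Step 4 — Series with R1: Z_total = R1 + (R2 || C) = 149 - j0.2295 Ω = 149∠-0.1° Ω.
Step 5 — Source phasor: V = 11.1∠0.0° V = 11.1 V.
Step 6 — Ohm's law: I = V / Z_total = (11.1) / (149 - j0.2295) = 0.0745 + j0.0001148 A.
Step 7 — Convert to polar: |I| = 0.0745 A, ∠I = 0.1°.

I = 0.0745∠0.1° A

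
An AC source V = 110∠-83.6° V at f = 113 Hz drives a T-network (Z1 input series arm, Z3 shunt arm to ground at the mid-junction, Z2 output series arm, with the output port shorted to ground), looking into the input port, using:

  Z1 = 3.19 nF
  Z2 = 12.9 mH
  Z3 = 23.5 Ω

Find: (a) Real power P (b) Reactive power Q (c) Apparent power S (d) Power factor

Step 1 — Angular frequency: ω = 2π·f = 2π·113 = 710 rad/s.
Step 2 — Component impedances:
  Z1: Z = 1/(jωC) = -j/(ω·C) = 0 - j4.415e+05 Ω
  Z2: Z = jωL = j·710·0.0129 = 0 + j9.159 Ω
  Z3: Z = R = 23.5 Ω
Step 3 — With the output port shorted to ground, the output series arm Z2 runs from the junction to ground; the shunt arm Z3 also runs from the junction to ground. They appear in parallel: Z3 || Z2 = 3.099 + j7.951 Ω.
Step 4 — Series with input arm Z1: Z_in = Z1 + (Z3 || Z2) = 3.099 - j4.415e+05 Ω = 4.415e+05∠-90.0° Ω.
Step 5 — Source phasor: V = 110∠-83.6° V = 12.26 - j109.3 V.
Step 6 — Current: I = V / Z = 0.0002476 + j2.777e-05 A = 0.0002491∠6.4° A.
Step 7 — Complex power: S = V·I* = 1.924e-07 - j0.02741 VA.
Step 8 — Real power: P = Re(S) = 1.924e-07 W.
Step 9 — Reactive power: Q = Im(S) = -0.02741 VAR.
Step 10 — Apparent power: |S| = 0.02741 VA.
Step 11 — Power factor: PF = P/|S| = 7.019e-06 (leading).

(a) P = 1.924e-07 W  (b) Q = -0.02741 VAR  (c) S = 0.02741 VA  (d) PF = 7.019e-06 (leading)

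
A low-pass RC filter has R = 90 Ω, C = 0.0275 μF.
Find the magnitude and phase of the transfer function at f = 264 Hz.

Step 1 — Angular frequency: ω = 2π·264 = 1659 rad/s.
Step 2 — Transfer function: H(jω) = 1/(1 + jωRC).
Step 3 — Denominator: 1 + jωRC = 1 + j·1659·90·2.75e-08 = 1 + j0.004105.
Step 4 — H = 1 - j0.004105.
Step 5 — Magnitude: |H| = 1 (-0.0 dB); phase: φ = -0.2°.

|H| = 1 (-0.0 dB), φ = -0.2°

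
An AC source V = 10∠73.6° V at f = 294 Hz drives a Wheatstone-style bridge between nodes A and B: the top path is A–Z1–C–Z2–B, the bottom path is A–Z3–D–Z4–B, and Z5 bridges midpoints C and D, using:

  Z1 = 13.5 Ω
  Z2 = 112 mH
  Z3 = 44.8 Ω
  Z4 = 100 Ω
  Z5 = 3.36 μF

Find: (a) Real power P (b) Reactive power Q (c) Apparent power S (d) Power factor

Step 1 — Angular frequency: ω = 2π·f = 2π·294 = 1847 rad/s.
Step 2 — Component impedances:
  Z1: Z = R = 13.5 Ω
  Z2: Z = jωL = j·1847·0.112 = 0 + j206.9 Ω
  Z3: Z = R = 44.8 Ω
  Z4: Z = R = 100 Ω
  Z5: Z = 1/(jωC) = -j/(ω·C) = 0 - j161.1 Ω
Step 3 — Bridge requires nodal analysis (the Z5 bridge couples midpoints C and D, so the two paths cannot be reduced to a simple series/parallel combination). Setting node B to ground and injecting 1 A at node A, the 3-node admittance system at A, C, D solves to V_A = Z_AB = 103.7 + j61.54 Ω = 120.6∠30.7° Ω.
Step 4 — Source phasor: V = 10∠73.6° V = 2.823 + j9.593 V.
Step 5 — Current: I = V / Z = 0.06076 + j0.05647 A = 0.08295∠42.9° A.
Step 6 — Complex power: S = V·I* = 0.7133 + j0.4234 VA.
Step 7 — Real power: P = Re(S) = 0.7133 W.
Step 8 — Reactive power: Q = Im(S) = 0.4234 VAR.
Step 9 — Apparent power: |S| = 0.8295 VA.
Step 10 — Power factor: PF = P/|S| = 0.8599 (lagging).

(a) P = 0.7133 W  (b) Q = 0.4234 VAR  (c) S = 0.8295 VA  (d) PF = 0.8599 (lagging)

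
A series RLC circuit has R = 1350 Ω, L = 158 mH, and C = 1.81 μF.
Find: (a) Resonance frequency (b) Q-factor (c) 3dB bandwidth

Step 1 — Resonance condition Im(Z)=0 gives ω₀ = 1/√(LC).
Step 2 — ω₀ = 1/√(0.158·1.81e-06) = 1870 rad/s.
Step 3 — f₀ = ω₀/(2π) = 297.6 Hz.
Step 4 — Series Q: Q = ω₀L/R = 1870·0.158/1350 = 0.2189.
Step 5 — 3dB bandwidth: Δω = ω₀/Q = 8544 rad/s; BW = Δω/(2π) = 1360 Hz.

(a) f₀ = 297.6 Hz  (b) Q = 0.2189  (c) BW = 1360 Hz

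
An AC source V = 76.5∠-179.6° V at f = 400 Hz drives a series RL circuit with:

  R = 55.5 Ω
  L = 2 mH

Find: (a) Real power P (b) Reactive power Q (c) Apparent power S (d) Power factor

Step 1 — Angular frequency: ω = 2π·f = 2π·400 = 2513 rad/s.
Step 2 — Component impedances:
  R: Z = R = 55.5 Ω
  L: Z = jωL = j·2513·0.002 = 0 + j5.027 Ω
Step 3 — Series combination: Z_total = R + L = 55.5 + j5.027 Ω = 55.73∠5.2° Ω.
Step 4 — Source phasor: V = 76.5∠-179.6° V = -76.5 - j0.5341 V.
Step 5 — Current: I = V / Z = -1.368 + j0.1143 A = 1.373∠175.2° A.
Step 6 — Complex power: S = V·I* = 104.6 + j9.472 VA.
Step 7 — Real power: P = Re(S) = 104.6 W.
Step 8 — Reactive power: Q = Im(S) = 9.472 VAR.
Step 9 — Apparent power: |S| = 105 VA.
Step 10 — Power factor: PF = P/|S| = 0.9959 (lagging).

(a) P = 104.6 W  (b) Q = 9.472 VAR  (c) S = 105 VA  (d) PF = 0.9959 (lagging)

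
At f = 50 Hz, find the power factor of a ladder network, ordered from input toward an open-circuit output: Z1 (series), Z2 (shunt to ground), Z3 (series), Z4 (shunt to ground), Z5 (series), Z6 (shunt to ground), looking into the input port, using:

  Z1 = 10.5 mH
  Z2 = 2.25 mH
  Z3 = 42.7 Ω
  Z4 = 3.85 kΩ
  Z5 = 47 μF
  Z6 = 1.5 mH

Step 1 — Angular frequency: ω = 2π·f = 2π·50 = 314.2 rad/s.
Step 2 — Component impedances:
  Z1: Z = jωL = j·314.2·0.0105 = 0 + j3.299 Ω
  Z2: Z = jωL = j·314.2·0.00225 = 0 + j0.7069 Ω
  Z3: Z = R = 42.7 Ω
  Z4: Z = R = 3850 Ω
  Z5: Z = 1/(jωC) = -j/(ω·C) = 0 - j67.73 Ω
  Z6: Z = jωL = j·314.2·0.0015 = 0 + j0.4712 Ω
Step 3 — Ladder network (open output): work backward from the far end, alternating series and parallel combinations. Z_in = 0.003452 + j4.011 Ω = 4.011∠90.0° Ω.
Step 4 — Power factor: PF = cos(φ) = Re(Z)/|Z| = 0.003452/4.011 = 0.0008606.
Step 5 — Type: Im(Z) = 4.011 ⇒ lagging (phase φ = 90.0°).

PF = 0.0008606 (lagging, φ = 90.0°)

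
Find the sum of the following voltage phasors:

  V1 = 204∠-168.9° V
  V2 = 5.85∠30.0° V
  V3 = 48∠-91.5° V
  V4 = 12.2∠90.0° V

Step 1 — Convert each phasor to rectangular form:
  V1 = 204·(cos(-168.9°) + j·sin(-168.9°)) = -200.2 - j39.27 V
  V2 = 5.85·(cos(30.0°) + j·sin(30.0°)) = 5.066 + j2.925 V
  V3 = 48·(cos(-91.5°) + j·sin(-91.5°)) = -1.256 - j47.98 V
  V4 = 12.2·(cos(90.0°) + j·sin(90.0°)) = 0 + j12.2 V
Step 2 — Sum components: V_total = -196.4 - j72.13 V.
Step 3 — Convert to polar: |V_total| = 209.2 V, ∠V_total = -159.8°.

V_total = 209.2∠-159.8° V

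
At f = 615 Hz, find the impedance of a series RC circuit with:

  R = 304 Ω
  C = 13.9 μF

Step 1 — Angular frequency: ω = 2π·f = 2π·615 = 3864 rad/s.
Step 2 — Component impedances:
  R: Z = R = 304 Ω
  C: Z = 1/(jωC) = -j/(ω·C) = 0 - j18.62 Ω
Step 3 — Series combination: Z_total = R + C = 304 - j18.62 Ω = 304.6∠-3.5° Ω.

Z = 304 - j18.62 Ω = 304.6∠-3.5° Ω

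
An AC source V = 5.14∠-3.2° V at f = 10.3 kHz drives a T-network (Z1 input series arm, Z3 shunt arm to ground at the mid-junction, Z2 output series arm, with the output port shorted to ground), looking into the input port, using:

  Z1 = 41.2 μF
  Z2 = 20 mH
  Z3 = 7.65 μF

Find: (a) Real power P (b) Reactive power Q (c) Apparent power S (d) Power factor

Step 1 — Angular frequency: ω = 2π·f = 2π·1.03e+04 = 6.472e+04 rad/s.
Step 2 — Component impedances:
  Z1: Z = 1/(jωC) = -j/(ω·C) = 0 - j0.375 Ω
  Z2: Z = jωL = j·6.472e+04·0.02 = 0 + j1294 Ω
  Z3: Z = 1/(jωC) = -j/(ω·C) = 0 - j2.02 Ω
Step 3 — With the output port shorted to ground, the output series arm Z2 runs from the junction to ground; the shunt arm Z3 also runs from the junction to ground. They appear in parallel: Z3 || Z2 = 0 - j2.023 Ω.
Step 4 — Series with input arm Z1: Z_in = Z1 + (Z3 || Z2) = 0 - j2.398 Ω = 2.398∠-90.0° Ω.
Step 5 — Source phasor: V = 5.14∠-3.2° V = 5.132 - j0.2869 V.
Step 6 — Current: I = V / Z = 0.1196 + j2.14 A = 2.143∠86.8° A.
Step 7 — Complex power: S = V·I* = 0 - j11.02 VA.
Step 8 — Real power: P = Re(S) = 0 W.
Step 9 — Reactive power: Q = Im(S) = -11.02 VAR.
Step 10 — Apparent power: |S| = 11.02 VA.
Step 11 — Power factor: PF = P/|S| = 0 (leading).

(a) P = 0 W  (b) Q = -11.02 VAR  (c) S = 11.02 VA  (d) PF = 0 (leading)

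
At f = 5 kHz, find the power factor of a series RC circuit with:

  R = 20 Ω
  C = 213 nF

Step 1 — Angular frequency: ω = 2π·f = 2π·5000 = 3.142e+04 rad/s.
Step 2 — Component impedances:
  R: Z = R = 20 Ω
  C: Z = 1/(jωC) = -j/(ω·C) = 0 - j149.4 Ω
Step 3 — Series combination: Z_total = R + C = 20 - j149.4 Ω = 150.8∠-82.4° Ω.
Step 4 — Power factor: PF = cos(φ) = Re(Z)/|Z| = 20/150.8 = 0.1326.
Step 5 — Type: Im(Z) = -149.4 ⇒ leading (phase φ = -82.4°).

PF = 0.1326 (leading, φ = -82.4°)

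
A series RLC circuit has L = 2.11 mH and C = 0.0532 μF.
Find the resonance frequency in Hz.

Step 1 — Resonance condition Im(Z)=0 gives ω₀ = 1/√(LC).
Step 2 — ω₀ = 1/√(0.00211·5.32e-08) = 9.438e+04 rad/s.
Step 3 — f₀ = ω₀/(2π) = 1.502e+04 Hz.

f₀ = 1.502e+04 Hz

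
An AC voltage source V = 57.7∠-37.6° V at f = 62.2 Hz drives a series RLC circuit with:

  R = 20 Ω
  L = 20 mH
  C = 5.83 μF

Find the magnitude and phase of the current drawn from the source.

Step 1 — Angular frequency: ω = 2π·f = 2π·62.2 = 390.8 rad/s.
Step 2 — Component impedances:
  R: Z = R = 20 Ω
  L: Z = jωL = j·390.8·0.02 = 0 + j7.816 Ω
  C: Z = 1/(jωC) = -j/(ω·C) = 0 - j438.9 Ω
Step 3 — Series combination: Z_total = R + L + C = 20 - j431.1 Ω = 431.5∠-87.3° Ω.
Step 4 — Source phasor: V = 57.7∠-37.6° V = 45.72 - j35.21 V.
Step 5 — Ohm's law: I = V / Z_total = (45.72 - j35.21) / (20 - j431.1) = 0.0864 + j0.102 A.
Step 6 — Convert to polar: |I| = 0.1337 A, ∠I = 49.7°.

I = 0.1337∠49.7° A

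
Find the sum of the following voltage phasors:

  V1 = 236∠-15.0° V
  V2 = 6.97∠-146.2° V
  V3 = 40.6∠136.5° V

Step 1 — Convert each phasor to rectangular form:
  V1 = 236·(cos(-15.0°) + j·sin(-15.0°)) = 228 - j61.08 V
  V2 = 6.97·(cos(-146.2°) + j·sin(-146.2°)) = -5.792 - j3.877 V
  V3 = 40.6·(cos(136.5°) + j·sin(136.5°)) = -29.45 + j27.95 V
Step 2 — Sum components: V_total = 192.7 - j37.01 V.
Step 3 — Convert to polar: |V_total| = 196.2 V, ∠V_total = -10.9°.

V_total = 196.2∠-10.9° V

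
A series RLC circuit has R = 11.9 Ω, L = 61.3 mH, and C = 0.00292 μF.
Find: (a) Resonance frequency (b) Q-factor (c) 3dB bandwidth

Step 1 — Resonance condition Im(Z)=0 gives ω₀ = 1/√(LC).
Step 2 — ω₀ = 1/√(0.0613·2.92e-09) = 7.474e+04 rad/s.
Step 3 — f₀ = ω₀/(2π) = 1.19e+04 Hz.
Step 4 — Series Q: Q = ω₀L/R = 7.474e+04·0.0613/11.9 = 385.
Step 5 — 3dB bandwidth: Δω = ω₀/Q = 194.1 rad/s; BW = Δω/(2π) = 30.9 Hz.

(a) f₀ = 1.19e+04 Hz  (b) Q = 385  (c) BW = 30.9 Hz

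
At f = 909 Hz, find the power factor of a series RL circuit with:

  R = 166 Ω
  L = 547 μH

Step 1 — Angular frequency: ω = 2π·f = 2π·909 = 5711 rad/s.
Step 2 — Component impedances:
  R: Z = R = 166 Ω
  L: Z = jωL = j·5711·0.000547 = 0 + j3.124 Ω
Step 3 — Series combination: Z_total = R + L = 166 + j3.124 Ω = 166∠1.1° Ω.
Step 4 — Power factor: PF = cos(φ) = Re(Z)/|Z| = 166/166.03 = 0.9998.
Step 5 — Type: Im(Z) = 3.124 ⇒ lagging (phase φ = 1.1°).

PF = 0.9998 (lagging, φ = 1.1°)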